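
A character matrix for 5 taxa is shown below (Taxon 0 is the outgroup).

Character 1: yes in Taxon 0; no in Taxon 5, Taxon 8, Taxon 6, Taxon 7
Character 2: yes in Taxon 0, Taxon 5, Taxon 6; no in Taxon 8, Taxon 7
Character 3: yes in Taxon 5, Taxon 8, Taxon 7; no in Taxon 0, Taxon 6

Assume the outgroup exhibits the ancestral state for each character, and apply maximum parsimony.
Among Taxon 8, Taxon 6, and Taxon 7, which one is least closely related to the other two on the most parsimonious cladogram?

Character polarity is set by the outgroup: the derived state is whichever differs from the outgroup's state, so for Character 1, Character 2 the derived state is 'no', and for the remaining characters it is 'yes'.
All ingroup taxa share the derived state 'no' for Character 1; it defines the ingroup but does not resolve relationships within it.
Character 2: derived state 'no' in Taxon 7 and Taxon 8 only — synapomorphy for {Taxon 7, Taxon 8}.
Character 3 (derived state 'yes') is shared by Taxon 5, Taxon 7, and Taxon 8 — a synapomorphy uniting that clade.
Most parsimonious ingroup topology: ((Taxon 5,(Taxon 8,Taxon 7)),Taxon 6).
Taxon 8 and Taxon 7 share a more recent common ancestor with each other than either does with Taxon 6, so Taxon 6 is the least closely related of the three.

Taxon 6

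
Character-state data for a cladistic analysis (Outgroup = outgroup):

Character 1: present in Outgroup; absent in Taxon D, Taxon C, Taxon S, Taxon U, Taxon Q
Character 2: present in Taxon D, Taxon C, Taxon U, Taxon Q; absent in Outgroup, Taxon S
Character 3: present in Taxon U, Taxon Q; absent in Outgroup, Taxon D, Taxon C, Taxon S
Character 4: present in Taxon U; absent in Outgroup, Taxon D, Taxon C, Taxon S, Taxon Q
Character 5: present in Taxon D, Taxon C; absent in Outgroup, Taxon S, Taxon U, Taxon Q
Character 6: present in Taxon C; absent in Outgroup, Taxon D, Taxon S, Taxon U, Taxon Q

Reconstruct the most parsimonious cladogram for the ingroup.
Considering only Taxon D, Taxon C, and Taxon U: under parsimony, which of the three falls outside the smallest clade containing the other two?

Taxon U

Character polarity is set by the outgroup: the derived state is whichever differs from the outgroup's state, so for Character 1 the derived state is 'absent', and for the remaining characters it is 'present'.
All ingroup taxa share the derived state 'absent' for Character 1; it defines the ingroup but does not resolve relationships within it.
Character 2 (derived state 'present') is shared by Taxon C, Taxon D, Taxon Q, and Taxon U — a synapomorphy uniting that clade.
Character 3 (derived state 'present') is shared by Taxon Q and Taxon U — a synapomorphy uniting that clade.
Character 4 (derived state 'present') is unique to Taxon U (autapomorphy; uninformative for grouping).
Character 5: derived state 'present' in Taxon C and Taxon D only — synapomorphy for {Taxon C, Taxon D}.
Character 6 (derived state 'present') is unique to Taxon C (autapomorphy; uninformative for grouping).
Most parsimonious ingroup topology: (((Taxon D,Taxon C),(Taxon U,Taxon Q)),Taxon S).
Taxon D and Taxon C share a more recent common ancestor with each other than either does with Taxon U, so Taxon U is the least closely related of the three.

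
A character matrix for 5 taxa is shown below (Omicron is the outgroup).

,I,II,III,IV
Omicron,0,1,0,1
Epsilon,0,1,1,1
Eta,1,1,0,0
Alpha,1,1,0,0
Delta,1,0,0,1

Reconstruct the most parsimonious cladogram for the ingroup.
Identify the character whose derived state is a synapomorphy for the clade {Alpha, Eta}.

Character polarity is set by the outgroup: the derived state is whichever differs from the outgroup's state, so for II, IV the derived state is '0', and for the remaining characters it is '1'.
Only Alpha, Delta, and Eta show the derived state '1' for I, supporting them as a clade.
II (derived state '0') is unique to Delta (autapomorphy; uninformative for grouping).
III: derived state '1' in Epsilon only — an autapomorphy, so it tells us nothing about relationships among taxa.
Only Alpha and Eta show the derived state '0' for IV, supporting them as a clade.
Most parsimonious ingroup topology: (Epsilon,((Eta,Alpha),Delta)).
The clade {Alpha, Eta} is supported by IV: its derived state '0' occurs in exactly those taxa and in no other taxon (including the outgroup).

IV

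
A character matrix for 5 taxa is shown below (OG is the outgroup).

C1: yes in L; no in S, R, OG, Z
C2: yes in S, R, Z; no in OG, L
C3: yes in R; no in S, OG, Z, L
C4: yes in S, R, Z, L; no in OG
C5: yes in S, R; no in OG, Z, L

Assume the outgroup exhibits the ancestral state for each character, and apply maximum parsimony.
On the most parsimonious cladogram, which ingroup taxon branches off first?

L

The outgroup has state 'no' for every character, so 'yes' is the derived state throughout.
C1 (derived state 'yes') is unique to L (autapomorphy; uninformative for grouping).
Only R, S, and Z show the derived state 'yes' for C2, supporting them as a clade.
C3 (derived state 'yes') is unique to R (autapomorphy; uninformative for grouping).
C4 (derived state 'yes') is shared by all ingroup taxa — unites the whole ingroup.
Only R and S show the derived state 'yes' for C5, supporting them as a clade.
Most parsimonious ingroup topology: (((S,R),Z),L).
L is sister to the clade containing all other ingroup taxa, so it is the earliest-diverging (most basal) ingroup lineage.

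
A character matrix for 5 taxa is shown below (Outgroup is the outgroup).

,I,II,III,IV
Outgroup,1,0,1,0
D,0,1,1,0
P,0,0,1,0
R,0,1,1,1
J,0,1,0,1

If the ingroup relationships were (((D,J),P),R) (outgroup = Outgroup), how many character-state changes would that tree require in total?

6

Map each character onto (((D,J),P),R) (rooted by Outgroup) and count the minimum state changes it requires (Fitch parsimony):
I: 1; II: 2; III: 1; IV: 2.
Total tree length = 6.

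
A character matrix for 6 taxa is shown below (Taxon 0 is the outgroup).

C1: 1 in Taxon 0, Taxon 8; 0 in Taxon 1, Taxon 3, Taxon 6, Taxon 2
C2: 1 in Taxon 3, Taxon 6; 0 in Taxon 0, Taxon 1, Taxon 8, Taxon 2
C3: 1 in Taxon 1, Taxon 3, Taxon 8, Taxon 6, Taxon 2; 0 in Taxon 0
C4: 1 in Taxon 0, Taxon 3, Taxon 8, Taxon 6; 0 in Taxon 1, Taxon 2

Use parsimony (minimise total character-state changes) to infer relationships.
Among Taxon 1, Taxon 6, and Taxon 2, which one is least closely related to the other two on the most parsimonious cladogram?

Taxon 6

Character polarity is set by the outgroup: the derived state is whichever differs from the outgroup's state, so for C1, C4 the derived state is '0', and for the remaining characters it is '1'.
C1 (derived state '0') is shared by Taxon 1, Taxon 2, Taxon 3, and Taxon 6 — a synapomorphy uniting that clade.
C2 (derived state '1') is shared by Taxon 3 and Taxon 6 — a synapomorphy uniting that clade.
All ingroup taxa share the derived state '1' for C3; it defines the ingroup but does not resolve relationships within it.
C4: derived state '0' in Taxon 1 and Taxon 2 only — synapomorphy for {Taxon 1, Taxon 2}.
Most parsimonious ingroup topology: (((Taxon 1,Taxon 2),(Taxon 3,Taxon 6)),Taxon 8).
Taxon 1 and Taxon 2 share a more recent common ancestor with each other than either does with Taxon 6, so Taxon 6 is the least closely related of the three.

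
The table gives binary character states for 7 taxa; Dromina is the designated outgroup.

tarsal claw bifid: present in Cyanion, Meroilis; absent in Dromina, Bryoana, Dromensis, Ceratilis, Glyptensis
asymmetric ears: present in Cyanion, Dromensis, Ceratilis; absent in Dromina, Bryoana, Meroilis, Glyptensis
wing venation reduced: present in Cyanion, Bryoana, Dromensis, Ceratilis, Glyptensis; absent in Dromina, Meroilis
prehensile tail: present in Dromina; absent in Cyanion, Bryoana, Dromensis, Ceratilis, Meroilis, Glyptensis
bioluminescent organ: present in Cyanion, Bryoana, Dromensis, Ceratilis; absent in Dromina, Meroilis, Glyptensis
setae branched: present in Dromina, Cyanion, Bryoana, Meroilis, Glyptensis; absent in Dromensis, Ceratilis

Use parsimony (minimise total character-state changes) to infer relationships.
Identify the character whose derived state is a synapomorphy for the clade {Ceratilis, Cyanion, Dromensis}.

asymmetric ears

Character polarity is set by the outgroup: the derived state is whichever differs from the outgroup's state, so for prehensile tail, setae branched the derived state is 'absent', and for the remaining characters it is 'present'.
tarsal claw bifid groups Cyanion and Meroilis, which is incompatible with the clades supported by the remaining characters; treating it as convergent (homoplasy) costs fewer steps than any alternative tree.
asymmetric ears (derived state 'present') is shared by Ceratilis, Cyanion, and Dromensis — a synapomorphy uniting that clade.
wing venation reduced: derived state 'present' in Bryoana, Ceratilis, Cyanion, Dromensis, and Glyptensis only — synapomorphy for {Bryoana, Ceratilis, Cyanion, Dromensis, Glyptensis}.
All ingroup taxa share the derived state 'absent' for prehensile tail; it defines the ingroup but does not resolve relationships within it.
Only Bryoana, Ceratilis, Cyanion, and Dromensis show the derived state 'present' for bioluminescent organ, supporting them as a clade.
setae branched (derived state 'absent') is shared by Ceratilis and Dromensis — a synapomorphy uniting that clade.
Most parsimonious ingroup topology: ((((Cyanion,(Dromensis,Ceratilis)),Bryoana),Glyptensis),Meroilis).
The clade {Ceratilis, Cyanion, Dromensis} is supported by asymmetric ears: its derived state 'present' occurs in exactly those taxa and in no other taxon (including the outgroup).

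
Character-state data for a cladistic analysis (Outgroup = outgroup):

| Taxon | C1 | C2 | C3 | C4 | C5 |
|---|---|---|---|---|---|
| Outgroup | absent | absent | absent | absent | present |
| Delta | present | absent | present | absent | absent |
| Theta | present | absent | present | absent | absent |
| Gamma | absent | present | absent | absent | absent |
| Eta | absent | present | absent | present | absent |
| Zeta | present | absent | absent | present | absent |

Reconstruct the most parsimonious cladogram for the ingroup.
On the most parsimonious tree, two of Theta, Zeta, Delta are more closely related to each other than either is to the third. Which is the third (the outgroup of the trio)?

Character polarity is set by the outgroup: the derived state is whichever differs from the outgroup's state, so for C5 the derived state is 'absent', and for the remaining characters it is 'present'.
C1 (derived state 'present') is shared by Delta, Theta, and Zeta — a synapomorphy uniting that clade.
C2: derived state 'present' in Eta and Gamma only — synapomorphy for {Eta, Gamma}.
C3: derived state 'present' in Delta and Theta only — synapomorphy for {Delta, Theta}.
C4 groups Eta and Zeta, which is incompatible with the clades supported by the remaining characters; treating it as convergent (homoplasy) costs fewer steps than any alternative tree.
C5 (derived state 'absent') is shared by all ingroup taxa — unites the whole ingroup.
Most parsimonious ingroup topology: (((Delta,Theta),Zeta),(Gamma,Eta)).
Theta and Delta share a more recent common ancestor with each other than either does with Zeta, so Zeta is the least closely related of the three.

Zeta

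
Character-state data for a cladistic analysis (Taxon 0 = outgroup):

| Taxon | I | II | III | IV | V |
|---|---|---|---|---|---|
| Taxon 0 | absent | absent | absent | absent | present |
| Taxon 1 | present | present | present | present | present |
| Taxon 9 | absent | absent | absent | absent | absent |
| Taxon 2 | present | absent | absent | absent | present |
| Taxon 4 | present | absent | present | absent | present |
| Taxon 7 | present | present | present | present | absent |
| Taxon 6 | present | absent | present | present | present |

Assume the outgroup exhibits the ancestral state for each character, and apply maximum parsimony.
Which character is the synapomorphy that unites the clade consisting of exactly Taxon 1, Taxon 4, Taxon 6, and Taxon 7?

Character polarity is set by the outgroup: the derived state is whichever differs from the outgroup's state, so for V the derived state is 'absent', and for the remaining characters it is 'present'.
I (derived state 'present') is shared by Taxon 1, Taxon 2, Taxon 4, Taxon 6, and Taxon 7 — a synapomorphy uniting that clade.
II: derived state 'present' in Taxon 1 and Taxon 7 only — synapomorphy for {Taxon 1, Taxon 7}.
III (derived state 'present') is shared by Taxon 1, Taxon 4, Taxon 6, and Taxon 7 — a synapomorphy uniting that clade.
IV: derived state 'present' in Taxon 1, Taxon 6, and Taxon 7 only — synapomorphy for {Taxon 1, Taxon 6, Taxon 7}.
V (state 'absent') occurs in Taxon 7 and Taxon 9 but conflicts with the nesting implied by the other characters — most parsimoniously interpreted as homoplasy.
Most parsimonious ingroup topology: (((((Taxon 1,Taxon 7),Taxon 6),Taxon 4),Taxon 2),Taxon 9).
The clade {Taxon 1, Taxon 4, Taxon 6, Taxon 7} is supported by III: its derived state 'present' occurs in exactly those taxa and in no other taxon (including the outgroup).

III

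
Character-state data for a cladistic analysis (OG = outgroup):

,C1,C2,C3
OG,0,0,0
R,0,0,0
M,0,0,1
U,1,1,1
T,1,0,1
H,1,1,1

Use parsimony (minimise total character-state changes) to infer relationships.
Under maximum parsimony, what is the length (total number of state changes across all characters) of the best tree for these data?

The outgroup has state '0' for every character, so '1' is the derived state throughout.
Only H, T, and U show the derived state '1' for C1, supporting them as a clade.
Only H and U show the derived state '1' for C2, supporting them as a clade.
Only H, M, T, and U show the derived state '1' for C3, supporting them as a clade.
Most parsimonious ingroup topology: (R,(M,((U,H),T))).
Changes per character on this tree: C1: 1; C2: 1; C3: 1.
Total = 3.

3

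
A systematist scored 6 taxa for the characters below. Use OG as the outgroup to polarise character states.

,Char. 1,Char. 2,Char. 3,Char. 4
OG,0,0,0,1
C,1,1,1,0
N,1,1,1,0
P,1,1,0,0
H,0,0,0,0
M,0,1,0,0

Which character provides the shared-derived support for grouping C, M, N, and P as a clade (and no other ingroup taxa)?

Char. 2

Character polarity is set by the outgroup: the derived state is whichever differs from the outgroup's state, so for Char. 4 the derived state is '0', and for the remaining characters it is '1'.
Only C, N, and P show the derived state '1' for Char. 1, supporting them as a clade.
Char. 2 (derived state '1') is shared by C, M, N, and P — a synapomorphy uniting that clade.
Char. 3 (derived state '1') is shared by C and N — a synapomorphy uniting that clade.
Char. 4 (derived state '0') is shared by all ingroup taxa — unites the whole ingroup.
Most parsimonious ingroup topology: ((((C,N),P),M),H).
The clade {C, M, N, P} is supported by Char. 2: its derived state '1' occurs in exactly those taxa and in no other taxon (including the outgroup).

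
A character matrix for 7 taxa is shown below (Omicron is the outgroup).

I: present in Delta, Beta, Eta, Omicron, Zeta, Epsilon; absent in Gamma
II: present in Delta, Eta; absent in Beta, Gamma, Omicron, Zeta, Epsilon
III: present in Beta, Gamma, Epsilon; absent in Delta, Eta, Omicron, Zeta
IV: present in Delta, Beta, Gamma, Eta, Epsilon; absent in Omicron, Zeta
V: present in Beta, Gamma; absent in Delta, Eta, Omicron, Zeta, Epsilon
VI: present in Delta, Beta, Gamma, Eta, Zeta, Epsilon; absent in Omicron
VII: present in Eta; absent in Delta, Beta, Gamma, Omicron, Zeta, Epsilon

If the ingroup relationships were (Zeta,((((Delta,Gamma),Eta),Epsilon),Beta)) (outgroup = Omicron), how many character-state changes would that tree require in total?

11

Map each character onto (Zeta,((((Delta,Gamma),Eta),Epsilon),Beta)) (rooted by Omicron) and count the minimum state changes it requires (Fitch parsimony):
I: 1; II: 2; III: 3; IV: 1; V: 2; VI: 1; VII: 1.
Total tree length = 11.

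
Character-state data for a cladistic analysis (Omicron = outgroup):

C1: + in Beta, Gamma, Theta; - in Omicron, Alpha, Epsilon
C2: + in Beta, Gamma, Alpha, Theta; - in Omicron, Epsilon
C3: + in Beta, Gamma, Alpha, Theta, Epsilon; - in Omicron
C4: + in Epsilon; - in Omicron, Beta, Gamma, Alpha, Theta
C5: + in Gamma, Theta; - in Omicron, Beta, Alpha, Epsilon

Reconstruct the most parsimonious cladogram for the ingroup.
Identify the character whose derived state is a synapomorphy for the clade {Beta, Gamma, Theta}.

C1

The outgroup has state '-' for every character, so '+' is the derived state throughout.
C1 (derived state '+') is shared by Beta, Gamma, and Theta — a synapomorphy uniting that clade.
Only Alpha, Beta, Gamma, and Theta show the derived state '+' for C2, supporting them as a clade.
All ingroup taxa share the derived state '+' for C3; it defines the ingroup but does not resolve relationships within it.
C4: derived state '+' in Epsilon only — an autapomorphy, so it tells us nothing about relationships among taxa.
C5: derived state '+' in Gamma and Theta only — synapomorphy for {Gamma, Theta}.
Most parsimonious ingroup topology: (((Beta,(Gamma,Theta)),Alpha),Epsilon).
The clade {Beta, Gamma, Theta} is supported by C1: its derived state '+' occurs in exactly those taxa and in no other taxon (including the outgroup).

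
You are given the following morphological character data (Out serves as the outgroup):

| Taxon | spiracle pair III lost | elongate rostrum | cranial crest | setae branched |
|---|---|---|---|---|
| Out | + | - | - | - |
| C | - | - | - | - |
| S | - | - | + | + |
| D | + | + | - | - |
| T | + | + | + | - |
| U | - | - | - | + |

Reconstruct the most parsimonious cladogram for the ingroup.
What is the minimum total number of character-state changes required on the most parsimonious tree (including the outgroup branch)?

Character polarity is set by the outgroup: the derived state is whichever differs from the outgroup's state, so for spiracle pair III lost the derived state is '-', and for the remaining characters it is '+'.
spiracle pair III lost: derived state '-' in C, S, and U only — synapomorphy for {C, S, U}.
elongate rostrum (derived state '+') is shared by D and T — a synapomorphy uniting that clade.
cranial crest (state '+') occurs in S and T but conflicts with the nesting implied by the other characters — most parsimoniously interpreted as homoplasy.
setae branched (derived state '+') is shared by S and U — a synapomorphy uniting that clade.
Most parsimonious ingroup topology: ((C,(S,U)),(D,T)).
Changes per character on this tree: spiracle pair III lost: 1; elongate rostrum: 1; cranial crest: 2; setae branched: 1.
Total = 5.

5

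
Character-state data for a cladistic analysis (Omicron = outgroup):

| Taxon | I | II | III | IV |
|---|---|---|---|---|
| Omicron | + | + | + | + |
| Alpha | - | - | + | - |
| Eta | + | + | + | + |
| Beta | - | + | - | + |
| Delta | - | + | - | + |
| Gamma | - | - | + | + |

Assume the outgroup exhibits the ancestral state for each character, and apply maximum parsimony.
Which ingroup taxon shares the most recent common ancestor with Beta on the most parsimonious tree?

Delta

The outgroup has state '+' for every character, so '-' is the derived state throughout.
Only Alpha, Beta, Delta, and Gamma show the derived state '-' for I, supporting them as a clade.
Only Alpha and Gamma show the derived state '-' for II, supporting them as a clade.
III (derived state '-') is shared by Beta and Delta — a synapomorphy uniting that clade.
IV (derived state '-') is unique to Alpha (autapomorphy; uninformative for grouping).
Most parsimonious ingroup topology: (((Alpha,Gamma),(Beta,Delta)),Eta).
Beta and Delta form a cherry on this tree, so they are sister taxa.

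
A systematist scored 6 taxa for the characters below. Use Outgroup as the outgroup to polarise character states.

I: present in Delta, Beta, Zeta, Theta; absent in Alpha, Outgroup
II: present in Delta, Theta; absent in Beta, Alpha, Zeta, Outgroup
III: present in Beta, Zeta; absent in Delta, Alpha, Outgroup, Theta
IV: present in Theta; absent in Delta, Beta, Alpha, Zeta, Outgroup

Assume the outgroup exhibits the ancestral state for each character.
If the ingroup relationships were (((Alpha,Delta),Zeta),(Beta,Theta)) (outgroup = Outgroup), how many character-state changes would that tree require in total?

Map each character onto (((Alpha,Delta),Zeta),(Beta,Theta)) (rooted by Outgroup) and count the minimum state changes it requires (Fitch parsimony):
I: 2; II: 2; III: 2; IV: 1.
Total tree length = 7.

7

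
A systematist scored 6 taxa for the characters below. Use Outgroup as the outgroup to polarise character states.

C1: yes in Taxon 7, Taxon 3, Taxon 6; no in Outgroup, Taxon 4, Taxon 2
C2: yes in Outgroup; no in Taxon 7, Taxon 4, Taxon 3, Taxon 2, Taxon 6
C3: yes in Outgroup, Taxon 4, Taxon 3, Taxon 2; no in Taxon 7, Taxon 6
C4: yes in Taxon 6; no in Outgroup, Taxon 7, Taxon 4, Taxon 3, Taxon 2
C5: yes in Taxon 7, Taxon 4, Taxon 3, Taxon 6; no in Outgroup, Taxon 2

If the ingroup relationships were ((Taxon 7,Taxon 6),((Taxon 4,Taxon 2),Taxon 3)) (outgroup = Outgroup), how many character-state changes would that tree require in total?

7

Map each character onto ((Taxon 7,Taxon 6),((Taxon 4,Taxon 2),Taxon 3)) (rooted by Outgroup) and count the minimum state changes it requires (Fitch parsimony):
C1: 2; C2: 1; C3: 1; C4: 1; C5: 2.
Total tree length = 7.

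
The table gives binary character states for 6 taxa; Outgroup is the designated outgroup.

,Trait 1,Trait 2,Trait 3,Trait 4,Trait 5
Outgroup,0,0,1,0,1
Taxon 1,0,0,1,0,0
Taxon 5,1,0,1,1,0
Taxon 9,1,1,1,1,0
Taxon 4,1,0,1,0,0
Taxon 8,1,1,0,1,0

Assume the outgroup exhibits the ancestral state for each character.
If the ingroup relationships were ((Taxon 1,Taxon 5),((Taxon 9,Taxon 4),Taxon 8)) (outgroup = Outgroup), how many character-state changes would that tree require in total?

9

Map each character onto ((Taxon 1,Taxon 5),((Taxon 9,Taxon 4),Taxon 8)) (rooted by Outgroup) and count the minimum state changes it requires (Fitch parsimony):
Trait 1: 2; Trait 2: 2; Trait 3: 1; Trait 4: 3; Trait 5: 1.
Total tree length = 9.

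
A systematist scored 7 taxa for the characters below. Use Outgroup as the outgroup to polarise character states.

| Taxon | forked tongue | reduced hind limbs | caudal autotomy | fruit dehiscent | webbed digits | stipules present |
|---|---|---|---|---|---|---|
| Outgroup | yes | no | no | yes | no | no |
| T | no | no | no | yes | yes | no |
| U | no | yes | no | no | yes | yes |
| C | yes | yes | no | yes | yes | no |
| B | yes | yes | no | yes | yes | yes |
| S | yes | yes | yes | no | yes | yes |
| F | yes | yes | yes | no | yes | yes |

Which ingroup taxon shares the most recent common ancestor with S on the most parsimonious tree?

F

Character polarity is set by the outgroup: the derived state is whichever differs from the outgroup's state, so for forked tongue, fruit dehiscent the derived state is 'no', and for the remaining characters it is 'yes'.
forked tongue groups T and U, which is incompatible with the clades supported by the remaining characters; treating it as convergent (homoplasy) costs fewer steps than any alternative tree.
reduced hind limbs (derived state 'yes') is shared by B, C, F, S, and U — a synapomorphy uniting that clade.
caudal autotomy (derived state 'yes') is shared by F and S — a synapomorphy uniting that clade.
Only F, S, and U show the derived state 'no' for fruit dehiscent, supporting them as a clade.
All ingroup taxa share the derived state 'yes' for webbed digits; it defines the ingroup but does not resolve relationships within it.
stipules present: derived state 'yes' in B, F, S, and U only — synapomorphy for {B, F, S, U}.
Most parsimonious ingroup topology: (T,(((U,(S,F)),B),C)).
S and F form a cherry on this tree, so they are sister taxa.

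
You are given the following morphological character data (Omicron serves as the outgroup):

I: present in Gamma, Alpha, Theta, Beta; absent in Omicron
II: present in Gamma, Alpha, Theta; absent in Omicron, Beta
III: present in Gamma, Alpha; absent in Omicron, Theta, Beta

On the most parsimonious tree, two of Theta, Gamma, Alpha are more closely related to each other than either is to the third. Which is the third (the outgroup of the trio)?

Theta

The outgroup has state 'absent' for every character, so 'present' is the derived state throughout.
All ingroup taxa share the derived state 'present' for I; it defines the ingroup but does not resolve relationships within it.
II (derived state 'present') is shared by Alpha, Gamma, and Theta — a synapomorphy uniting that clade.
III: derived state 'present' in Alpha and Gamma only — synapomorphy for {Alpha, Gamma}.
Most parsimonious ingroup topology: (((Gamma,Alpha),Theta),Beta).
Alpha and Gamma share a more recent common ancestor with each other than either does with Theta, so Theta is the least closely related of the three.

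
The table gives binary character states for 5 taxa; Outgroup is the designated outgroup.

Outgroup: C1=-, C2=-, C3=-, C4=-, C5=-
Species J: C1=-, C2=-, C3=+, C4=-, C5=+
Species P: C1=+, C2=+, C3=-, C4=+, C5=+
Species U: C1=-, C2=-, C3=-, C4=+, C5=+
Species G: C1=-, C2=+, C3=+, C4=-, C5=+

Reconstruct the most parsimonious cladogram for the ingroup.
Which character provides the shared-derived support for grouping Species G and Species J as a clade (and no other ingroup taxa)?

C3

The outgroup has state '-' for every character, so '+' is the derived state throughout.
C1: derived state '+' in Species P only — an autapomorphy, so it tells us nothing about relationships among taxa.
C2 groups Species G and Species P, which is incompatible with the clades supported by the remaining characters; treating it as convergent (homoplasy) costs fewer steps than any alternative tree.
C3 (derived state '+') is shared by Species G and Species J — a synapomorphy uniting that clade.
C4 (derived state '+') is shared by Species P and Species U — a synapomorphy uniting that clade.
C5 (derived state '+') is shared by all ingroup taxa — unites the whole ingroup.
Most parsimonious ingroup topology: ((Species J,Species G),(Species P,Species U)).
The clade {Species G, Species J} is supported by C3: its derived state '+' occurs in exactly those taxa and in no other taxon (including the outgroup).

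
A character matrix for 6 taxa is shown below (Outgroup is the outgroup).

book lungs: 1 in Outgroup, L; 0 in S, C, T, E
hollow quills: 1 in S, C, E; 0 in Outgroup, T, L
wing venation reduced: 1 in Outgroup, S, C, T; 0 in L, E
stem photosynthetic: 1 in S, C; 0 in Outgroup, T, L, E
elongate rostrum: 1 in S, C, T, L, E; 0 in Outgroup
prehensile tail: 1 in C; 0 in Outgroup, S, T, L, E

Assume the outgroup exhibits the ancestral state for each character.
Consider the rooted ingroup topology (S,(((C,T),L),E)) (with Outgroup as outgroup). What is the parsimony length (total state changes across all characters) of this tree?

11

Map each character onto (S,(((C,T),L),E)) (rooted by Outgroup) and count the minimum state changes it requires (Fitch parsimony):
book lungs: 2; hollow quills: 3; wing venation reduced: 2; stem photosynthetic: 2; elongate rostrum: 1; prehensile tail: 1.
Total tree length = 11.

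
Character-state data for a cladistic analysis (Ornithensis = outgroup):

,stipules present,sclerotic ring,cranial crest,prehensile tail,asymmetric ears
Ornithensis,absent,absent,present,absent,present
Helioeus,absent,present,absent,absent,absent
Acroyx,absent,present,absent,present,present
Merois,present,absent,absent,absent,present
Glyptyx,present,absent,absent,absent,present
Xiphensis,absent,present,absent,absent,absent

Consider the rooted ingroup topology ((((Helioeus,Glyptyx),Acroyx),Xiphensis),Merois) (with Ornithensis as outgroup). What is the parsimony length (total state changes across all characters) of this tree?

8

Map each character onto ((((Helioeus,Glyptyx),Acroyx),Xiphensis),Merois) (rooted by Ornithensis) and count the minimum state changes it requires (Fitch parsimony):
stipules present: 2; sclerotic ring: 2; cranial crest: 1; prehensile tail: 1; asymmetric ears: 2.
Total tree length = 8.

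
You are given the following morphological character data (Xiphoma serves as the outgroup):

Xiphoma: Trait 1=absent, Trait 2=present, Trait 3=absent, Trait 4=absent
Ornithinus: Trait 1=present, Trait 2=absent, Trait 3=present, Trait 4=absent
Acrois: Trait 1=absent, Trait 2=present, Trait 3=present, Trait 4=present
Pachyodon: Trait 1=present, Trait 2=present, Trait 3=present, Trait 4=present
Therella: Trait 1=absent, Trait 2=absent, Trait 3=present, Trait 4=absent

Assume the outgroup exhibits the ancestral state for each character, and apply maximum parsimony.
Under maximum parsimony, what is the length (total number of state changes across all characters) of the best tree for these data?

Character polarity is set by the outgroup: the derived state is whichever differs from the outgroup's state, so for Trait 2 the derived state is 'absent', and for the remaining characters it is 'present'.
Trait 1 (state 'present') occurs in Ornithinus and Pachyodon but conflicts with the nesting implied by the other characters — most parsimoniously interpreted as homoplasy.
Trait 2 (derived state 'absent') is shared by Ornithinus and Therella — a synapomorphy uniting that clade.
Trait 3 (derived state 'present') is shared by all ingroup taxa — unites the whole ingroup.
Trait 4 (derived state 'present') is shared by Acrois and Pachyodon — a synapomorphy uniting that clade.
Most parsimonious ingroup topology: ((Ornithinus,Therella),(Acrois,Pachyodon)).
Changes per character on this tree: Trait 1: 2; Trait 2: 1; Trait 3: 1; Trait 4: 1.
Total = 5.

5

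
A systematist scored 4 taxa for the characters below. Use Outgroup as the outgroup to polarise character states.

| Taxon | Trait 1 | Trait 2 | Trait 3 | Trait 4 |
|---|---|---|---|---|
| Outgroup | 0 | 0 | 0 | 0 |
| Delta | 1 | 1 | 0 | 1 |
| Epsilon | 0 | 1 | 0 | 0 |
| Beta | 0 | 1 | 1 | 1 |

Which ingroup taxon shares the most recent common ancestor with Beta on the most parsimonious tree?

Delta

The outgroup has state '0' for every character, so '1' is the derived state throughout.
Trait 1 (derived state '1') is unique to Delta (autapomorphy; uninformative for grouping).
All ingroup taxa share the derived state '1' for Trait 2; it defines the ingroup but does not resolve relationships within it.
Trait 3 (derived state '1') is unique to Beta (autapomorphy; uninformative for grouping).
Trait 4: derived state '1' in Beta and Delta only — synapomorphy for {Beta, Delta}.
Most parsimonious ingroup topology: ((Delta,Beta),Epsilon).
Beta and Delta form a cherry on this tree, so they are sister taxa.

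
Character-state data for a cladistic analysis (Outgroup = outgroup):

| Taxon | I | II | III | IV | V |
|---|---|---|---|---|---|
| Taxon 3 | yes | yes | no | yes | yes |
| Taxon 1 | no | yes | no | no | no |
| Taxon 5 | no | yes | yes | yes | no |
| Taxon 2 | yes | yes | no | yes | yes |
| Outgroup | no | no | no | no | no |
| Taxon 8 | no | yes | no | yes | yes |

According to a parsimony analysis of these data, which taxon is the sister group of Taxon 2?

Taxon 3

The outgroup has state 'no' for every character, so 'yes' is the derived state throughout.
I: derived state 'yes' in Taxon 2 and Taxon 3 only — synapomorphy for {Taxon 2, Taxon 3}.
II (derived state 'yes') is shared by all ingroup taxa — unites the whole ingroup.
III: derived state 'yes' in Taxon 5 only — an autapomorphy, so it tells us nothing about relationships among taxa.
IV (derived state 'yes') is shared by Taxon 2, Taxon 3, Taxon 5, and Taxon 8 — a synapomorphy uniting that clade.
Only Taxon 2, Taxon 3, and Taxon 8 show the derived state 'yes' for V, supporting them as a clade.
Most parsimonious ingroup topology: (((Taxon 8,(Taxon 3,Taxon 2)),Taxon 5),Taxon 1).
Taxon 2 and Taxon 3 form a cherry on this tree, so they are sister taxa.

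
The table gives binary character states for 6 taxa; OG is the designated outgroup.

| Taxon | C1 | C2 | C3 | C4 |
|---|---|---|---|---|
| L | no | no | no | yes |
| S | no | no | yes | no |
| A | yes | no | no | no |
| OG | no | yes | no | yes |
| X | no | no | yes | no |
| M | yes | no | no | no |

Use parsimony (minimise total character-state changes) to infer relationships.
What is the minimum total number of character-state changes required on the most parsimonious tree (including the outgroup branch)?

Character polarity is set by the outgroup: the derived state is whichever differs from the outgroup's state, so for C2, C4 the derived state is 'no', and for the remaining characters it is 'yes'.
C1 (derived state 'yes') is shared by A and M — a synapomorphy uniting that clade.
C2 (derived state 'no') is shared by all ingroup taxa — unites the whole ingroup.
Only S and X show the derived state 'yes' for C3, supporting them as a clade.
C4 (derived state 'no') is shared by A, M, S, and X — a synapomorphy uniting that clade.
Most parsimonious ingroup topology: (L,((S,X),(M,A))).
Changes per character on this tree: C1: 1; C2: 1; C3: 1; C4: 1.
Total = 4.

4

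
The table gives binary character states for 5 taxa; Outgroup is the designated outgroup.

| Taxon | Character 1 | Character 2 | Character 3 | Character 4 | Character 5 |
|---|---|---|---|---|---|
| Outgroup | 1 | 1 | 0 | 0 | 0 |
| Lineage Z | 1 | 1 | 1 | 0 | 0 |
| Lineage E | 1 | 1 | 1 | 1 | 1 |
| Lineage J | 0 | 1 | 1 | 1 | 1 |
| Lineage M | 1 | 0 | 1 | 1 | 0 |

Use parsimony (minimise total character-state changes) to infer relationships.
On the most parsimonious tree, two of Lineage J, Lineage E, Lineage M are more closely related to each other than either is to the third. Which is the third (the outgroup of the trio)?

Lineage M

Character polarity is set by the outgroup: the derived state is whichever differs from the outgroup's state, so for Character 1, Character 2 the derived state is '0', and for the remaining characters it is '1'.
Character 1: derived state '0' in Lineage J only — an autapomorphy, so it tells us nothing about relationships among taxa.
Character 2 (derived state '0') is unique to Lineage M (autapomorphy; uninformative for grouping).
All ingroup taxa share the derived state '1' for Character 3; it defines the ingroup but does not resolve relationships within it.
Only Lineage E, Lineage J, and Lineage M show the derived state '1' for Character 4, supporting them as a clade.
Character 5 (derived state '1') is shared by Lineage E and Lineage J — a synapomorphy uniting that clade.
Most parsimonious ingroup topology: (Lineage Z,((Lineage E,Lineage J),Lineage M)).
Lineage J and Lineage E share a more recent common ancestor with each other than either does with Lineage M, so Lineage M is the least closely related of the three.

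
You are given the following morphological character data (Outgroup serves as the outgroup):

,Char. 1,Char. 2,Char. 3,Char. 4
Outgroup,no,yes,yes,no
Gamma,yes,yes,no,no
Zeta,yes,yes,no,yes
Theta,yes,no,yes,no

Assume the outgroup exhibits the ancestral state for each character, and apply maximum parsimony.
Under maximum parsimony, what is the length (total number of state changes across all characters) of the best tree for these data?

4

Character polarity is set by the outgroup: the derived state is whichever differs from the outgroup's state, so for Char. 2, Char. 3 the derived state is 'no', and for the remaining characters it is 'yes'.
Char. 1 (derived state 'yes') is shared by all ingroup taxa — unites the whole ingroup.
Char. 2: derived state 'no' in Theta only — an autapomorphy, so it tells us nothing about relationships among taxa.
Char. 3: derived state 'no' in Gamma and Zeta only — synapomorphy for {Gamma, Zeta}.
Char. 4: derived state 'yes' in Zeta only — an autapomorphy, so it tells us nothing about relationships among taxa.
Most parsimonious ingroup topology: ((Gamma,Zeta),Theta).
Changes per character on this tree: Char. 1: 1; Char. 2: 1; Char. 3: 1; Char. 4: 1.
Total = 4.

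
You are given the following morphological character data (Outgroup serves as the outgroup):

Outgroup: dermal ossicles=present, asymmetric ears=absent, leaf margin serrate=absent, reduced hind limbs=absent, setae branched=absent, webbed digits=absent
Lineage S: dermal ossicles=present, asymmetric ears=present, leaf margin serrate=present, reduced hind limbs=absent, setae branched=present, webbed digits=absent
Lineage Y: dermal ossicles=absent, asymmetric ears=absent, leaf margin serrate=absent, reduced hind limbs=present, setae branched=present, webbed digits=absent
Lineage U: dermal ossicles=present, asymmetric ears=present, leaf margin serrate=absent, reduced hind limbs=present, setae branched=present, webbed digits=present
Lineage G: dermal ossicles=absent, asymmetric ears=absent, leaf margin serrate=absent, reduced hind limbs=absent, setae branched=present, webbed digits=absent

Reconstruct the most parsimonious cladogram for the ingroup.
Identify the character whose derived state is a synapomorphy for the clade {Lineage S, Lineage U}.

Character polarity is set by the outgroup: the derived state is whichever differs from the outgroup's state, so for dermal ossicles the derived state is 'absent', and for the remaining characters it is 'present'.
dermal ossicles: derived state 'absent' in Lineage G and Lineage Y only — synapomorphy for {Lineage G, Lineage Y}.
asymmetric ears (derived state 'present') is shared by Lineage S and Lineage U — a synapomorphy uniting that clade.
leaf margin serrate: derived state 'present' in Lineage S only — an autapomorphy, so it tells us nothing about relationships among taxa.
reduced hind limbs (state 'present') occurs in Lineage U and Lineage Y but conflicts with the nesting implied by the other characters — most parsimoniously interpreted as homoplasy.
All ingroup taxa share the derived state 'present' for setae branched; it defines the ingroup but does not resolve relationships within it.
webbed digits (derived state 'present') is unique to Lineage U (autapomorphy; uninformative for grouping).
Most parsimonious ingroup topology: ((Lineage S,Lineage U),(Lineage Y,Lineage G)).
The clade {Lineage S, Lineage U} is supported by asymmetric ears: its derived state 'present' occurs in exactly those taxa and in no other taxon (including the outgroup).

asymmetric ears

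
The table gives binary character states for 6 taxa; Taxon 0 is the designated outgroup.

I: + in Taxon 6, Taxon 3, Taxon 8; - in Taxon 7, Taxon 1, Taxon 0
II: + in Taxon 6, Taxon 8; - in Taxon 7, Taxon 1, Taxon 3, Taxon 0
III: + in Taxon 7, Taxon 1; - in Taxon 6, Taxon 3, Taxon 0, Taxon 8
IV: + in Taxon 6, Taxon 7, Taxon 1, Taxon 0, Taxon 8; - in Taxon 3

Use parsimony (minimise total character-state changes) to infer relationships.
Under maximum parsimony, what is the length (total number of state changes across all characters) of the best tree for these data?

Character polarity is set by the outgroup: the derived state is whichever differs from the outgroup's state, so for IV the derived state is '-', and for the remaining characters it is '+'.
I (derived state '+') is shared by Taxon 3, Taxon 6, and Taxon 8 — a synapomorphy uniting that clade.
II: derived state '+' in Taxon 6 and Taxon 8 only — synapomorphy for {Taxon 6, Taxon 8}.
Only Taxon 1 and Taxon 7 show the derived state '+' for III, supporting them as a clade.
IV (derived state '-') is unique to Taxon 3 (autapomorphy; uninformative for grouping).
Most parsimonious ingroup topology: ((Taxon 1,Taxon 7),((Taxon 6,Taxon 8),Taxon 3)).
Changes per character on this tree: I: 1; II: 1; III: 1; IV: 1.
Total = 4.

4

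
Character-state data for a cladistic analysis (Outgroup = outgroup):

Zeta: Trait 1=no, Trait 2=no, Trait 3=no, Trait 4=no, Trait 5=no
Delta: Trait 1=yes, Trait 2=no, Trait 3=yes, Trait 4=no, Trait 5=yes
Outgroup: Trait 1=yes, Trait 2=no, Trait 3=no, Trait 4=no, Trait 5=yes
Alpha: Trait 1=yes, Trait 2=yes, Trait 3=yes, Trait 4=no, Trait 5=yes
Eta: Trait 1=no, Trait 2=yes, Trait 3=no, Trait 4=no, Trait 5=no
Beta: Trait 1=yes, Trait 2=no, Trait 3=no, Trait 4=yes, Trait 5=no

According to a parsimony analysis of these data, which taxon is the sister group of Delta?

Character polarity is set by the outgroup: the derived state is whichever differs from the outgroup's state, so for Trait 1, Trait 5 the derived state is 'no', and for the remaining characters it is 'yes'.
Trait 1 (derived state 'no') is shared by Eta and Zeta — a synapomorphy uniting that clade.
Trait 2 groups Alpha and Eta, which is incompatible with the clades supported by the remaining characters; treating it as convergent (homoplasy) costs fewer steps than any alternative tree.
Only Alpha and Delta show the derived state 'yes' for Trait 3, supporting them as a clade.
Trait 4 (derived state 'yes') is unique to Beta (autapomorphy; uninformative for grouping).
Trait 5 (derived state 'no') is shared by Beta, Eta, and Zeta — a synapomorphy uniting that clade.
Most parsimonious ingroup topology: ((Delta,Alpha),(Beta,(Zeta,Eta))).
Delta and Alpha form a cherry on this tree, so they are sister taxa.

Alpha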